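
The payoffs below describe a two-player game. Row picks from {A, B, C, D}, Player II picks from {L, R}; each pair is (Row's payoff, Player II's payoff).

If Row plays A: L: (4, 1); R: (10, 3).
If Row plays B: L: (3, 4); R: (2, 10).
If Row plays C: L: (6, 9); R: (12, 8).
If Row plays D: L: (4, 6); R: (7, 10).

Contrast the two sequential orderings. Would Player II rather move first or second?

first

If Row leads: Player II's best replies are A→R, B→R, C→L, D→R; Row's induced payoffs 10, 2, 6, 7; outcome (A, R), payoffs (10, 3).
If Player II leads: Row's best replies are L→C, R→C; Player II's induced payoffs 9, 8; outcome (C, L), payoffs (6, 9).
Player II gets 9 moving first and 3 moving second, so Player II prefers to move first.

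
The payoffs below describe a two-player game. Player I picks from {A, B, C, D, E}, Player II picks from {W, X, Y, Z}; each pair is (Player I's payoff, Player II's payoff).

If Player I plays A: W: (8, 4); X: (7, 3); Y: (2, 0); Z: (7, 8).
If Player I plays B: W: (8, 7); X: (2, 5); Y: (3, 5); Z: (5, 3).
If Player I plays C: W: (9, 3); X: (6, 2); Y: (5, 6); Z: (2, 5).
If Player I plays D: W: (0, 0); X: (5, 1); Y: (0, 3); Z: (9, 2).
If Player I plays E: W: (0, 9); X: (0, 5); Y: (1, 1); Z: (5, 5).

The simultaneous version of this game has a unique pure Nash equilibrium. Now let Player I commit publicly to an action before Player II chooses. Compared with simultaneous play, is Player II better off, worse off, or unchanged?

Work backward from Player II's decision.
- A → Player II plays Z (best of 4, 3, 0, 8); Player I gets 7.
- B → Player II plays W (best of 7, 5, 5, 3); Player I gets 8.
- C → Player II plays Y (best of 3, 2, 6, 5); Player I gets 5.
- D → Player II plays Y (best of 0, 1, 3, 2); Player I gets 0.
- E → Player II plays W (best of 9, 5, 1, 5); Player I gets 0.
Player I's induced payoffs are 7, 8, 5, 0, 0, so Player I commits to B. Subgame-perfect outcome: (B, W) with payoffs (8, 7).
For the simultaneous game, intersect best replies.
Player I's best replies: W→C; X→A; Y→C; Z→D.
Player II's best replies: A→Z; B→W; C→Y; D→Y; E→W.
Only (C, Y) has each player best-responding; Nash payoffs (5, 6).
Player II earns 7 sequentially versus 6 at the Nash outcome: better off.

better off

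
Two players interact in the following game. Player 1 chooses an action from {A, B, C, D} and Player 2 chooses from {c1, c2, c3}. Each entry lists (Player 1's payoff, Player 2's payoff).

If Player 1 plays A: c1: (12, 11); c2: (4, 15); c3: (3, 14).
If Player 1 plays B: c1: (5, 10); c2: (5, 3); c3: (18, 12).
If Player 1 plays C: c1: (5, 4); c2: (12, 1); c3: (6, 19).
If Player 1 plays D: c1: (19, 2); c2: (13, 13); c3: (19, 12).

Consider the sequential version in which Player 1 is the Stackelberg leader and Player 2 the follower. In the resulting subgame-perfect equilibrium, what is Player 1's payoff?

18

Backward induction with Player 1 moving first.
- A: BR = c2, leader payoff 4.
- B: BR = c3, leader payoff 18.
- C: BR = c3, leader payoff 6.
- D: BR = c2, leader payoff 13.
Among 4, 18, 6, 13, the best is 18 at B. Subgame-perfect outcome: (B, c3) with payoffs (18, 12).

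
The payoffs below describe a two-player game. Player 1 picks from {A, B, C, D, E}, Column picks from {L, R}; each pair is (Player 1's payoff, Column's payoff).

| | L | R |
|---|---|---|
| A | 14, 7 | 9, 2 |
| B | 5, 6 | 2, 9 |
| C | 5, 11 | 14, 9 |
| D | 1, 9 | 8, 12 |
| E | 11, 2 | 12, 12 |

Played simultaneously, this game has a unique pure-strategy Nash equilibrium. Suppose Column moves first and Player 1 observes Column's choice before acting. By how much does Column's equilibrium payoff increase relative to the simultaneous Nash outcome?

2

Solve by backward induction (Column leads).
- L: Player 1 compares 14, 5, 5, 1, 11 and picks A; Column would get 7.
- R: Player 1 compares 9, 2, 14, 8, 12 and picks C; Column would get 9.
Maximizing over 7, 9, Column chooses R. Subgame-perfect outcome: (C, R) with payoffs (14, 9).
Now find the simultaneous Nash equilibrium.
Player 1's best replies: L→A; R→C.
Column's best replies: A→L; B→R; C→L; D→R; E→R.
The unique mutual best reply is (A, L), giving (14, 7).
Column's commitment gain: 9 − 7 = 2.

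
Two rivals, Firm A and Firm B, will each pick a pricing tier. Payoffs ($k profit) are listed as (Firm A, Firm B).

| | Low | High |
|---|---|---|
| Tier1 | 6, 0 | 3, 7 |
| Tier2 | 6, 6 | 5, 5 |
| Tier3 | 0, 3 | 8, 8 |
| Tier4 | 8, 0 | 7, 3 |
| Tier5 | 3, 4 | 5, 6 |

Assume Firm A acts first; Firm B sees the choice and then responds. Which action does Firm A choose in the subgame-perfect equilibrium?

Tier3

Backward induction with Firm A moving first.
- Tier1 → Firm B plays High (best of 0, 7); Firm A gets 3.
- Tier2 → Firm B plays Low (best of 6, 5); Firm A gets 6.
- Tier3 → Firm B plays High (best of 3, 8); Firm A gets 8.
- Tier4 → Firm B plays High (best of 0, 3); Firm A gets 7.
- Tier5 → Firm B plays High (best of 4, 6); Firm A gets 5.
Among 3, 6, 8, 7, 5, the best is 8 at Tier3. Subgame-perfect outcome: (Tier3, High) with payoffs (8, 8).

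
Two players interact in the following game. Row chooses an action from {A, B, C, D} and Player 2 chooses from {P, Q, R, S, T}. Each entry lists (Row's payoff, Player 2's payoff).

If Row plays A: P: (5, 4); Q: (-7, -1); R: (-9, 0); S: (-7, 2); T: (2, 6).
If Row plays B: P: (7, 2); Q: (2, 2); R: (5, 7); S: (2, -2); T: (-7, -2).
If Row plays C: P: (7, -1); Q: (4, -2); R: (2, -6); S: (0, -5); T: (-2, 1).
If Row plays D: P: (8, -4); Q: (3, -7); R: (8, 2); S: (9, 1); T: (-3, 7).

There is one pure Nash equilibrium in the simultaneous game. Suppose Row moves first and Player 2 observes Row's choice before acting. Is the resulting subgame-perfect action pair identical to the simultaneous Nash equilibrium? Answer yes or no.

Solve by backward induction (Row leads).
- A: BR = T, leader payoff 2.
- B: BR = R, leader payoff 5.
- C: BR = T, leader payoff -2.
- D: BR = T, leader payoff -3.
Among 2, 5, -2, -3, the best is 5 at B. Subgame-perfect outcome: (B, R) with payoffs (5, 7).
For the simultaneous game, intersect best replies.
Row's best replies: P→D; Q→C; R→D; S→D; T→A.
Player 2's best replies: A→T; B→R; C→T; D→T.
Only (A, T) has each player best-responding; Nash payoffs (2, 6).
Sequential outcome (B, R) differs from the Nash profile (A, T).

no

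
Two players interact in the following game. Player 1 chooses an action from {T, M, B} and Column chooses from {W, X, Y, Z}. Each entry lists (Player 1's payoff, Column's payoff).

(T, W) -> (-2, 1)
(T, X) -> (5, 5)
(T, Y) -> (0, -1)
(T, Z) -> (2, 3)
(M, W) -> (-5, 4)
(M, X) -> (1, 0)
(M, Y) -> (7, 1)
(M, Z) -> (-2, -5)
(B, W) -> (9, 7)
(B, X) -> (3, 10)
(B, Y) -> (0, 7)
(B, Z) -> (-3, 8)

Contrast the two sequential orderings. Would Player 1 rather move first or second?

If Player 1 leads: Column's best replies are T→X, M→W, B→X; Player 1's induced payoffs 5, -5, 3; outcome (T, X), payoffs (5, 5).
If Column leads: Player 1's best replies are W→B, X→T, Y→M, Z→T; Column's induced payoffs 7, 5, 1, 3; outcome (B, W), payoffs (9, 7).
Player 1 gets 5 moving first and 9 moving second, so Player 1 prefers to move second.

second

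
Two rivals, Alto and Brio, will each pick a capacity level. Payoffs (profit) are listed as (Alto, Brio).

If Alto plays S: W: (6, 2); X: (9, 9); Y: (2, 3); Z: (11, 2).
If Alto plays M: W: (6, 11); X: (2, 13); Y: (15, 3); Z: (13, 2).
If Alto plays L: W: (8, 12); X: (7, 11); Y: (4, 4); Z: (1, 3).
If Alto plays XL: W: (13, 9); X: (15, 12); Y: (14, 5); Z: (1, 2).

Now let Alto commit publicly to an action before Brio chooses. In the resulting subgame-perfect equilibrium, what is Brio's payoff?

12

Solve by backward induction (Alto leads).
- S: Brio compares 2, 9, 3, 2 and picks X; Alto would get 9.
- M: Brio compares 11, 13, 3, 2 and picks X; Alto would get 2.
- L: Brio compares 12, 11, 4, 3 and picks W; Alto would get 8.
- XL: Brio compares 9, 12, 5, 2 and picks X; Alto would get 15.
Alto's induced payoffs are 9, 2, 8, 15, so Alto commits to XL. Subgame-perfect outcome: (XL, X) with payoffs (15, 12).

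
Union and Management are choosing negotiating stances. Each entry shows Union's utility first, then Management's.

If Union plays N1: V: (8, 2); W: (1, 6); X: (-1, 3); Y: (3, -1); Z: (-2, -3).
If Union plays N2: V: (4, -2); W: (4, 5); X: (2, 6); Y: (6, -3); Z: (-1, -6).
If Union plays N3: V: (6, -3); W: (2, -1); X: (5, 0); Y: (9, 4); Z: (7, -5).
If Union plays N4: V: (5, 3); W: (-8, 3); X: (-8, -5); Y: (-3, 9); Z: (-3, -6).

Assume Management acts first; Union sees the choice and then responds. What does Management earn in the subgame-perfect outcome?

Union best-responds to each possible Management move:
- V: BR = N1, leader payoff 2.
- W: BR = N2, leader payoff 5.
- X: BR = N3, leader payoff 0.
- Y: BR = N3, leader payoff 4.
- Z: BR = N3, leader payoff -5.
Maximizing over 2, 5, 0, 4, -5, Management chooses W. Subgame-perfect outcome: (N2, W) with payoffs (4, 5).

5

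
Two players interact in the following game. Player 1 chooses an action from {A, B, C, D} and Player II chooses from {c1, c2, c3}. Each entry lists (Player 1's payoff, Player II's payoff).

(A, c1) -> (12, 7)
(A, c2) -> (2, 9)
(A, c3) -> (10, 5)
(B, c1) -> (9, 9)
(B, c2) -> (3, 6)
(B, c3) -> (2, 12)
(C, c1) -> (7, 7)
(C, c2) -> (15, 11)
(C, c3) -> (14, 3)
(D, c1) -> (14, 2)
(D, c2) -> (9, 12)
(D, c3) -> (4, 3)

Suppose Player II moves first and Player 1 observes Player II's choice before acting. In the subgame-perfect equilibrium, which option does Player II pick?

c2

Player 1 best-responds to each possible Player II move:
- c1: BR = D, leader payoff 2.
- c2: BR = C, leader payoff 11.
- c3: BR = C, leader payoff 3.
Among 2, 11, 3, the best is 11 at c2. Subgame-perfect outcome: (C, c2) with payoffs (15, 11).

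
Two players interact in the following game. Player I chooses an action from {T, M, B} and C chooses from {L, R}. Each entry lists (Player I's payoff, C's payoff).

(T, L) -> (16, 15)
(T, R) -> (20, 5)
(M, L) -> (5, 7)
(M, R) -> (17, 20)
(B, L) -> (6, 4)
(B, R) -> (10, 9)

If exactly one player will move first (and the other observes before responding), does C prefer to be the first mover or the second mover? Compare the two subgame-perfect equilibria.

second

If Player I leads: C's best replies are T→L, M→R, B→R; Player I's induced payoffs 16, 17, 10; outcome (M, R), payoffs (17, 20).
If C leads: Player I's best replies are L→T, R→T; C's induced payoffs 15, 5; outcome (T, L), payoffs (16, 15).
C gets 15 moving first and 20 moving second, so C prefers to move second.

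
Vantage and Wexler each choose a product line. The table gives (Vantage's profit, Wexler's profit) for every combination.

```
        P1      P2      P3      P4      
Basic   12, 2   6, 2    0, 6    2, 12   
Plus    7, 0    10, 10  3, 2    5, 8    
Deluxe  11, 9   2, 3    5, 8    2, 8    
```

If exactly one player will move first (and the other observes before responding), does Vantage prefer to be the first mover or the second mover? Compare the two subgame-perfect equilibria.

first

If Vantage leads: Wexler's best replies are Basic→P4, Plus→P2, Deluxe→P1; Vantage's induced payoffs 2, 10, 11; outcome (Deluxe, P1), payoffs (11, 9).
If Wexler leads: Vantage's best replies are P1→Basic, P2→Plus, P3→Deluxe, P4→Plus; Wexler's induced payoffs 2, 10, 8, 8; outcome (Plus, P2), payoffs (10, 10).
Vantage gets 11 moving first and 10 moving second, so Vantage prefers to move first.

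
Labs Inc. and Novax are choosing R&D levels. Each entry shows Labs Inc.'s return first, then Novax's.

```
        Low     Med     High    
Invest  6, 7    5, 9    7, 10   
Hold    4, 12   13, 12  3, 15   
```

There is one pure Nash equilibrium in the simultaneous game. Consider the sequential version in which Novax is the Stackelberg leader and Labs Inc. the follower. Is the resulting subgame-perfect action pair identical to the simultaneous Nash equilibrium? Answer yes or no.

no

Work backward from Labs Inc.'s decision.
- Low → Labs Inc. plays Invest (best of 6, 4); Novax gets 7.
- Med → Labs Inc. plays Hold (best of 5, 13); Novax gets 12.
- High → Labs Inc. plays Invest (best of 7, 3); Novax gets 10.
Among 7, 12, 10, the best is 12 at Med. Subgame-perfect outcome: (Hold, Med) with payoffs (13, 12).
For the simultaneous game, intersect best replies.
Labs Inc.'s best replies: Low→Invest; Med→Hold; High→Invest.
Novax's best replies: Invest→High; Hold→High.
Only (Invest, High) has each player best-responding; Nash payoffs (7, 10).
Sequential outcome (Hold, Med) differs from the Nash profile (Invest, High).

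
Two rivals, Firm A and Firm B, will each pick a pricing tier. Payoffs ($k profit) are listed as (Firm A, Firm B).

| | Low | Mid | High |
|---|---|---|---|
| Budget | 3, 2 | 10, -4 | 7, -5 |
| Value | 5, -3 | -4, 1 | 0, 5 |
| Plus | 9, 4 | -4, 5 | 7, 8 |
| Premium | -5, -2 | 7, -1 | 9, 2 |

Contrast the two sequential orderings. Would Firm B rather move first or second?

If Firm A leads: Firm B's best replies are Budget→Low, Value→High, Plus→High, Premium→High; Firm A's induced payoffs 3, 0, 7, 9; outcome (Premium, High), payoffs (9, 2).
If Firm B leads: Firm A's best replies are Low→Plus, Mid→Budget, High→Premium; Firm B's induced payoffs 4, -4, 2; outcome (Plus, Low), payoffs (9, 4).
Firm B gets 4 moving first and 2 moving second, so Firm B prefers to move first.

first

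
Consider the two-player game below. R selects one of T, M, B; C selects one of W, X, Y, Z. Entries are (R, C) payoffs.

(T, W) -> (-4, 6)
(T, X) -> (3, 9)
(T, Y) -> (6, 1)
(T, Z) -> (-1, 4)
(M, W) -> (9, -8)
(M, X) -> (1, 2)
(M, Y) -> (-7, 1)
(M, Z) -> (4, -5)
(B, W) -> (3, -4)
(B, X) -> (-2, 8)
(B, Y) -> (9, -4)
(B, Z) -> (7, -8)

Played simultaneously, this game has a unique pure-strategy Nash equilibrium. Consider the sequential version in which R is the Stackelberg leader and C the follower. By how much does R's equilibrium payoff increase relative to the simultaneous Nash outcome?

0

C best-responds to each possible R move:
- T: BR = X, leader payoff 3.
- M: BR = X, leader payoff 1.
- B: BR = X, leader payoff -2.
Maximizing over 3, 1, -2, R chooses T. Subgame-perfect outcome: (T, X) with payoffs (3, 9).
Under simultaneous play:
R's best replies: W→M; X→T; Y→B; Z→B.
C's best replies: T→X; M→X; B→X.
Only (T, X) has each player best-responding; Nash payoffs (3, 9).
R's commitment gain: 3 − 3 = 0.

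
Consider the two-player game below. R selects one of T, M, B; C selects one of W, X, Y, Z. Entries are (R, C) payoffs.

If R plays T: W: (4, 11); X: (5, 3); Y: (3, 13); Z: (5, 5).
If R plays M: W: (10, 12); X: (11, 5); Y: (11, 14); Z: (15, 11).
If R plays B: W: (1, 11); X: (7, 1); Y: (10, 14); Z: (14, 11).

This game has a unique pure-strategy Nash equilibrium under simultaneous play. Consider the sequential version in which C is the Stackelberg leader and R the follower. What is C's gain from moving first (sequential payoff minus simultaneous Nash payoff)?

Work backward from R's decision.
- W: R compares 4, 10, 1 and picks M; C would get 12.
- X: R compares 5, 11, 7 and picks M; C would get 5.
- Y: R compares 3, 11, 10 and picks M; C would get 14.
- Z: R compares 5, 15, 14 and picks M; C would get 11.
Among 12, 5, 14, 11, the best is 14 at Y. Subgame-perfect outcome: (M, Y) with payoffs (11, 14).
For the simultaneous game, intersect best replies.
R's best replies: W→M; X→M; Y→M; Z→M.
C's best replies: T→Y; M→Y; B→Y.
Only (M, Y) has each player best-responding; Nash payoffs (11, 14).
C's commitment gain: 14 − 14 = 0.

0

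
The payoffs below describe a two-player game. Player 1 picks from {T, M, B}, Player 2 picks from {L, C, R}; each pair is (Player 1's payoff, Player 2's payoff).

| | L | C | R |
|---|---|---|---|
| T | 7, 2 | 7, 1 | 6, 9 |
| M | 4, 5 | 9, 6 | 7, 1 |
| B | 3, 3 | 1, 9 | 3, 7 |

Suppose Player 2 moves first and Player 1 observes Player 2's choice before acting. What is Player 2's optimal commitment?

Player 1 best-responds to each possible Player 2 move:
- L: Player 1 compares 7, 4, 3 and picks T; Player 2 would get 2.
- C: Player 1 compares 7, 9, 1 and picks M; Player 2 would get 6.
- R: Player 1 compares 6, 7, 3 and picks M; Player 2 would get 1.
Maximizing over 2, 6, 1, Player 2 chooses C. Subgame-perfect outcome: (M, C) with payoffs (9, 6).

C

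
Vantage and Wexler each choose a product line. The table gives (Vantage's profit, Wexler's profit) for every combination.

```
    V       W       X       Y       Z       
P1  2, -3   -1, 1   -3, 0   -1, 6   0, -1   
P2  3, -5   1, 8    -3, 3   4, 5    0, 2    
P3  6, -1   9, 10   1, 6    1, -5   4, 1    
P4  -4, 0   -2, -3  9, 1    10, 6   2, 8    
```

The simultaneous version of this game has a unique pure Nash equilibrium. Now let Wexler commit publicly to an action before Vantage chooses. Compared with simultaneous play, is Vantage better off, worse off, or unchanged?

Backward induction with Wexler moving first.
- V: BR = P3, leader payoff -1.
- W: BR = P3, leader payoff 10.
- X: BR = P4, leader payoff 1.
- Y: BR = P4, leader payoff 6.
- Z: BR = P3, leader payoff 1.
Among -1, 10, 1, 6, 1, the best is 10 at W. Subgame-perfect outcome: (P3, W) with payoffs (9, 10).
Now find the simultaneous Nash equilibrium.
Vantage's best replies: V→P3; W→P3; X→P4; Y→P4; Z→P3.
Wexler's best replies: P1→Y; P2→W; P3→W; P4→Z.
The unique mutual best reply is (P3, W), giving (9, 10).
Vantage earns 9 sequentially versus 9 at the Nash outcome: unchanged.

unchanged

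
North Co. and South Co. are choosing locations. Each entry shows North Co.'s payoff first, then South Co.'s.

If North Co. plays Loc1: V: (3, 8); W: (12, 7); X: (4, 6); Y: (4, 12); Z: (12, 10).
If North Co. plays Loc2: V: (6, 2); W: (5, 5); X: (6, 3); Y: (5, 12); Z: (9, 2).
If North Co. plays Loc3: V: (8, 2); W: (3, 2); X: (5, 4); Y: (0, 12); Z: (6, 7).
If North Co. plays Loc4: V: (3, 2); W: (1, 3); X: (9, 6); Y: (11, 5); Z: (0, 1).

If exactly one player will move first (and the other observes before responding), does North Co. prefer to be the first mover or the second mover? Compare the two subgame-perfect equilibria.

second

If North Co. leads: South Co.'s best replies are Loc1→Y, Loc2→Y, Loc3→Y, Loc4→X; North Co.'s induced payoffs 4, 5, 0, 9; outcome (Loc4, X), payoffs (9, 6).
If South Co. leads: North Co.'s best replies are V→Loc3, W→Loc1, X→Loc4, Y→Loc4, Z→Loc1; South Co.'s induced payoffs 2, 7, 6, 5, 10; outcome (Loc1, Z), payoffs (12, 10).
North Co. gets 9 moving first and 12 moving second, so North Co. prefers to move second.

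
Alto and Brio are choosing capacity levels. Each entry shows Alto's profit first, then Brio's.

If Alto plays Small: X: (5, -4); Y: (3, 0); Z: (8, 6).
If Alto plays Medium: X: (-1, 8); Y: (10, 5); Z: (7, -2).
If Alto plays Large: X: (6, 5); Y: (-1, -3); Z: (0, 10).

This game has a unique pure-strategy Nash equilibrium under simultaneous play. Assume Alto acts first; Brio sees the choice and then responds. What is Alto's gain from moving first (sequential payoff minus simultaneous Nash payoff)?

Work backward from Brio's decision.
- Small: Brio compares -4, 0, 6 and picks Z; Alto would get 8.
- Medium: Brio compares 8, 5, -2 and picks X; Alto would get -1.
- Large: Brio compares 5, -3, 10 and picks Z; Alto would get 0.
Alto's induced payoffs are 8, -1, 0, so Alto commits to Small. Subgame-perfect outcome: (Small, Z) with payoffs (8, 6).
Under simultaneous play:
Alto's best replies: X→Large; Y→Medium; Z→Small.
Brio's best replies: Small→Z; Medium→X; Large→Z.
The unique mutual best reply is (Small, Z), giving (8, 6).
Alto's commitment gain: 8 − 8 = 0.

0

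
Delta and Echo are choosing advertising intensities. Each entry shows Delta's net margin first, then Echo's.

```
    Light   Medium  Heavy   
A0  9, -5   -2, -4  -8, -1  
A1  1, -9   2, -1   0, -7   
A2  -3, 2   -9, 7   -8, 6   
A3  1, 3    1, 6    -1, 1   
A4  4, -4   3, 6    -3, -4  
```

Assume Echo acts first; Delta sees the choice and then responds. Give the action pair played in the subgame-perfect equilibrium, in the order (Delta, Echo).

Backward induction with Echo moving first.
- Light: BR = A0, leader payoff -5.
- Medium: BR = A4, leader payoff 6.
- Heavy: BR = A1, leader payoff -7.
Echo's induced payoffs are -5, 6, -7, so Echo commits to Medium. Subgame-perfect outcome: (A4, Medium) with payoffs (3, 6).

(A4, Medium)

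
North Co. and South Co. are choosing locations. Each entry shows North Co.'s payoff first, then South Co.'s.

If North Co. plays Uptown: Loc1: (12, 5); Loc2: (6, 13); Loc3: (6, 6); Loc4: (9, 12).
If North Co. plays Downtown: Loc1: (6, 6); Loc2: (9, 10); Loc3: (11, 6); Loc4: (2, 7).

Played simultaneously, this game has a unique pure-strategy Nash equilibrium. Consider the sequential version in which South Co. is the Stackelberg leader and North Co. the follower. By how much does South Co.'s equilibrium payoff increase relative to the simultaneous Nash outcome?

Work backward from North Co.'s decision.
- Loc1: North Co. compares 12, 6 and picks Uptown; South Co. would get 5.
- Loc2: North Co. compares 6, 9 and picks Downtown; South Co. would get 10.
- Loc3: North Co. compares 6, 11 and picks Downtown; South Co. would get 6.
- Loc4: North Co. compares 9, 2 and picks Uptown; South Co. would get 12.
South Co.'s induced payoffs are 5, 10, 6, 12, so South Co. commits to Loc4. Subgame-perfect outcome: (Uptown, Loc4) with payoffs (9, 12).
For the simultaneous game, intersect best replies.
North Co.'s best replies: Loc1→Uptown; Loc2→Downtown; Loc3→Downtown; Loc4→Uptown.
South Co.'s best replies: Uptown→Loc2; Downtown→Loc2.
The unique mutual best reply is (Downtown, Loc2), giving (9, 10).
South Co.'s commitment gain: 12 − 10 = 2.

2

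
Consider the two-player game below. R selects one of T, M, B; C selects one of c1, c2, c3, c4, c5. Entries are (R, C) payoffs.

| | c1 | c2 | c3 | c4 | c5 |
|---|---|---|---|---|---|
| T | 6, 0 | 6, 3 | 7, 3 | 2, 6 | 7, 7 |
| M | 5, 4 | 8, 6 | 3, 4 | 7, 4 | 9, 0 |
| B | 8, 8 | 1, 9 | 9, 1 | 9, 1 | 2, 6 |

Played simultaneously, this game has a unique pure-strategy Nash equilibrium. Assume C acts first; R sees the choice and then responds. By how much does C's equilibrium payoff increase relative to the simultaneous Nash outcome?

2

Solve by backward induction (C leads).
- c1 → R plays B (best of 6, 5, 8); C gets 8.
- c2 → R plays M (best of 6, 8, 1); C gets 6.
- c3 → R plays B (best of 7, 3, 9); C gets 1.
- c4 → R plays B (best of 2, 7, 9); C gets 1.
- c5 → R plays M (best of 7, 9, 2); C gets 0.
C's induced payoffs are 8, 6, 1, 1, 0, so C commits to c1. Subgame-perfect outcome: (B, c1) with payoffs (8, 8).
Now find the simultaneous Nash equilibrium.
R's best replies: c1→B; c2→M; c3→B; c4→B; c5→M.
C's best replies: T→c5; M→c2; B→c2.
Only (M, c2) has each player best-responding; Nash payoffs (8, 6).
C's commitment gain: 8 − 6 = 2.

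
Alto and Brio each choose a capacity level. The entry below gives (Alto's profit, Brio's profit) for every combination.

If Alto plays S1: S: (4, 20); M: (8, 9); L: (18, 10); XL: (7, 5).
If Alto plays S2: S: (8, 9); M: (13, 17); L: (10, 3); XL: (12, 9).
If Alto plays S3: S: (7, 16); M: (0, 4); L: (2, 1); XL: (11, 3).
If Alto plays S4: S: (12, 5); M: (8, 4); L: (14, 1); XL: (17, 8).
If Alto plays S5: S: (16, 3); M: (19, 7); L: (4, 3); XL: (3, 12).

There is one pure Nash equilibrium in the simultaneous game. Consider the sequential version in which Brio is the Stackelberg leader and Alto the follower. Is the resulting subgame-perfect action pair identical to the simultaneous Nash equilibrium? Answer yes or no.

no

Backward induction with Brio moving first.
- S: BR = S5, leader payoff 3.
- M: BR = S5, leader payoff 7.
- L: BR = S1, leader payoff 10.
- XL: BR = S4, leader payoff 8.
Among 3, 7, 10, 8, the best is 10 at L. Subgame-perfect outcome: (S1, L) with payoffs (18, 10).
Now find the simultaneous Nash equilibrium.
Alto's best replies: S→S5; M→S5; L→S1; XL→S4.
Brio's best replies: S1→S; S2→M; S3→S; S4→XL; S5→XL.
The unique mutual best reply is (S4, XL), giving (17, 8).
Sequential outcome (S1, L) differs from the Nash profile (S4, XL).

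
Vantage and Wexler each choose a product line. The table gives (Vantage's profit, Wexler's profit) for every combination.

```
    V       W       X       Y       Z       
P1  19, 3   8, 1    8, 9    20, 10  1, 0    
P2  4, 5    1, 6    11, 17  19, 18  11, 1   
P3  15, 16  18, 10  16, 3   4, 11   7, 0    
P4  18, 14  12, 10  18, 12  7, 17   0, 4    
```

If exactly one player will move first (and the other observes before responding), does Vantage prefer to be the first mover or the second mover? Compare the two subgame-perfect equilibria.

If Vantage leads: Wexler's best replies are P1→Y, P2→Y, P3→V, P4→Y; Vantage's induced payoffs 20, 19, 15, 7; outcome (P1, Y), payoffs (20, 10).
If Wexler leads: Vantage's best replies are V→P1, W→P3, X→P4, Y→P1, Z→P2; Wexler's induced payoffs 3, 10, 12, 10, 1; outcome (P4, X), payoffs (18, 12).
Vantage gets 20 moving first and 18 moving second, so Vantage prefers to move first.

first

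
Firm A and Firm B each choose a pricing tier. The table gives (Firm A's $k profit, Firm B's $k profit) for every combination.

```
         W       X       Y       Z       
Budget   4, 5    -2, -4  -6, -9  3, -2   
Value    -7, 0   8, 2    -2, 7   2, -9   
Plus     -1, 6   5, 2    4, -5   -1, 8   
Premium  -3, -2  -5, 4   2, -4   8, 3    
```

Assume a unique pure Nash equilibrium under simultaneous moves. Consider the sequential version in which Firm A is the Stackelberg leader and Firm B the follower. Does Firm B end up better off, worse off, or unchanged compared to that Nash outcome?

Work backward from Firm B's decision.
- Budget: Firm B compares 5, -4, -9, -2 and picks W; Firm A would get 4.
- Value: Firm B compares 0, 2, 7, -9 and picks Y; Firm A would get -2.
- Plus: Firm B compares 6, 2, -5, 8 and picks Z; Firm A would get -1.
- Premium: Firm B compares -2, 4, -4, 3 and picks X; Firm A would get -5.
Firm A's induced payoffs are 4, -2, -1, -5, so Firm A commits to Budget. Subgame-perfect outcome: (Budget, W) with payoffs (4, 5).
Under simultaneous play:
Firm A's best replies: W→Budget; X→Value; Y→Plus; Z→Premium.
Firm B's best replies: Budget→W; Value→Y; Plus→Z; Premium→X.
The unique mutual best reply is (Budget, W), giving (4, 5).
Firm B earns 5 sequentially versus 5 at the Nash outcome: unchanged.

unchanged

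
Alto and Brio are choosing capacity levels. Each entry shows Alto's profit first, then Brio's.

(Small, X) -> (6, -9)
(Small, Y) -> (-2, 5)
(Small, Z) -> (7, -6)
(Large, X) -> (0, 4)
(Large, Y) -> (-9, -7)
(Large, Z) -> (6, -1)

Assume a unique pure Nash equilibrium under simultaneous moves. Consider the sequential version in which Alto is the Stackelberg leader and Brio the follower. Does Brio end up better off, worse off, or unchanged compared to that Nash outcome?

worse off

Work backward from Brio's decision.
- Small: Brio compares -9, 5, -6 and picks Y; Alto would get -2.
- Large: Brio compares 4, -7, -1 and picks X; Alto would get 0.
Among -2, 0, the best is 0 at Large. Subgame-perfect outcome: (Large, X) with payoffs (0, 4).
Now find the simultaneous Nash equilibrium.
Alto's best replies: X→Small; Y→Small; Z→Small.
Brio's best replies: Small→Y; Large→X.
The unique mutual best reply is (Small, Y), giving (-2, 5).
Brio earns 4 sequentially versus 5 at the Nash outcome: worse off.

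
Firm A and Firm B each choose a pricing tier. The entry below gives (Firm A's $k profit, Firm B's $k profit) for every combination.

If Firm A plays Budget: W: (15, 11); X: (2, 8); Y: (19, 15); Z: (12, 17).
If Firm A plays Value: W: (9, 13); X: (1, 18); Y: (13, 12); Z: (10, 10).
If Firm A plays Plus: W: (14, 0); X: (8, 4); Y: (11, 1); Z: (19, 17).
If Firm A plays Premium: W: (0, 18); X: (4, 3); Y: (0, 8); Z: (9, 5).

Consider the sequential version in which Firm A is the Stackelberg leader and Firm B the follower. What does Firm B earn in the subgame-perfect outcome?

Solve by backward induction (Firm A leads).
- Budget: BR = Z, leader payoff 12.
- Value: BR = X, leader payoff 1.
- Plus: BR = Z, leader payoff 19.
- Premium: BR = W, leader payoff 0.
Maximizing over 12, 1, 19, 0, Firm A chooses Plus. Subgame-perfect outcome: (Plus, Z) with payoffs (19, 17).

17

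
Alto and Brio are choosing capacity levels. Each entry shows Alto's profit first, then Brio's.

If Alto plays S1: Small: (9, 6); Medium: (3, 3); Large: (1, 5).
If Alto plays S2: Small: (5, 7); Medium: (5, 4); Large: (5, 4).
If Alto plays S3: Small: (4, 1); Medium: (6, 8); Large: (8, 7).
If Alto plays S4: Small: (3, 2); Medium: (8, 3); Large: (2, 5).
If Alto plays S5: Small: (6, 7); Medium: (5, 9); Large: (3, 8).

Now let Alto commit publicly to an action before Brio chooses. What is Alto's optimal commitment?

S1

Brio best-responds to each possible Alto move:
- S1 → Brio plays Small (best of 6, 3, 5); Alto gets 9.
- S2 → Brio plays Small (best of 7, 4, 4); Alto gets 5.
- S3 → Brio plays Medium (best of 1, 8, 7); Alto gets 6.
- S4 → Brio plays Large (best of 2, 3, 5); Alto gets 2.
- S5 → Brio plays Medium (best of 7, 9, 8); Alto gets 5.
Alto's induced payoffs are 9, 5, 6, 2, 5, so Alto commits to S1. Subgame-perfect outcome: (S1, Small) with payoffs (9, 6).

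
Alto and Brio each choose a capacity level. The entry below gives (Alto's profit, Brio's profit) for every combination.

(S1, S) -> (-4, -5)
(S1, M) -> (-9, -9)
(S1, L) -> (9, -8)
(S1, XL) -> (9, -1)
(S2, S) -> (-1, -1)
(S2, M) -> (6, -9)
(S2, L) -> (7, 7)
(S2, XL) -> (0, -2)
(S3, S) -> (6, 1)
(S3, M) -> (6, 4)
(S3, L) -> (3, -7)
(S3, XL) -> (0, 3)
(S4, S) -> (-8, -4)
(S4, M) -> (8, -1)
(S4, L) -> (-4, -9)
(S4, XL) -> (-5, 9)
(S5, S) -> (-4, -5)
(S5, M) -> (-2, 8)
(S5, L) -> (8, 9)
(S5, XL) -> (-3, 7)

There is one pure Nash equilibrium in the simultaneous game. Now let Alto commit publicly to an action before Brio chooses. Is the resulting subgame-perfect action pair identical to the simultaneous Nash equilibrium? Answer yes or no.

yes

Solve by backward induction (Alto leads).
- S1: BR = XL, leader payoff 9.
- S2: BR = L, leader payoff 7.
- S3: BR = M, leader payoff 6.
- S4: BR = XL, leader payoff -5.
- S5: BR = L, leader payoff 8.
Maximizing over 9, 7, 6, -5, 8, Alto chooses S1. Subgame-perfect outcome: (S1, XL) with payoffs (9, -1).
For the simultaneous game, intersect best replies.
Alto's best replies: S→S3; M→S4; L→S1; XL→S1.
Brio's best replies: S1→XL; S2→L; S3→M; S4→XL; S5→L.
Only (S1, XL) has each player best-responding; Nash payoffs (9, -1).
Sequential outcome (S1, XL) coincides with the Nash profile (S1, XL).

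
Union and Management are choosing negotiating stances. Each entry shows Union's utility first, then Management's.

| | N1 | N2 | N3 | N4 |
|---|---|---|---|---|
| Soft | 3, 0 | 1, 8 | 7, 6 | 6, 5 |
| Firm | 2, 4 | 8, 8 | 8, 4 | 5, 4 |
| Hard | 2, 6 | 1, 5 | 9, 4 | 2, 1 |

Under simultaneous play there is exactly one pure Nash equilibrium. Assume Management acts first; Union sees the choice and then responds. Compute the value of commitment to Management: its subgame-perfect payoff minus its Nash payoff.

Work backward from Union's decision.
- N1: BR = Soft, leader payoff 0.
- N2: BR = Firm, leader payoff 8.
- N3: BR = Hard, leader payoff 4.
- N4: BR = Soft, leader payoff 5.
Management's induced payoffs are 0, 8, 4, 5, so Management commits to N2. Subgame-perfect outcome: (Firm, N2) with payoffs (8, 8).
Under simultaneous play:
Union's best replies: N1→Soft; N2→Firm; N3→Hard; N4→Soft.
Management's best replies: Soft→N2; Firm→N2; Hard→N1.
Only (Firm, N2) has each player best-responding; Nash payoffs (8, 8).
Management's commitment gain: 8 − 8 = 0.

0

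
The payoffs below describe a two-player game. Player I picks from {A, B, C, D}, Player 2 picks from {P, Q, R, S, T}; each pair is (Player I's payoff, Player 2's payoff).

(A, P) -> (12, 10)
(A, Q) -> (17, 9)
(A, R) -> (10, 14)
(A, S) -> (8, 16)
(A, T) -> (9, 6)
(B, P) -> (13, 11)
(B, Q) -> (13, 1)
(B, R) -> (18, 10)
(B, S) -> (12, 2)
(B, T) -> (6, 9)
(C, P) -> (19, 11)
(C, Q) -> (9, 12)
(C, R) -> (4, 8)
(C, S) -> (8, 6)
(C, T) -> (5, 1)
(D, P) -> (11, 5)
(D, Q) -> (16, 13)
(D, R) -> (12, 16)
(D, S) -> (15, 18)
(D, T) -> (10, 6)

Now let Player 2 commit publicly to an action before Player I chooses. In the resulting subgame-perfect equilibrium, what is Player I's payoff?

15

Backward induction with Player 2 moving first.
- P: BR = C, leader payoff 11.
- Q: BR = A, leader payoff 9.
- R: BR = B, leader payoff 10.
- S: BR = D, leader payoff 18.
- T: BR = D, leader payoff 6.
Maximizing over 11, 9, 10, 18, 6, Player 2 chooses S. Subgame-perfect outcome: (D, S) with payoffs (15, 18).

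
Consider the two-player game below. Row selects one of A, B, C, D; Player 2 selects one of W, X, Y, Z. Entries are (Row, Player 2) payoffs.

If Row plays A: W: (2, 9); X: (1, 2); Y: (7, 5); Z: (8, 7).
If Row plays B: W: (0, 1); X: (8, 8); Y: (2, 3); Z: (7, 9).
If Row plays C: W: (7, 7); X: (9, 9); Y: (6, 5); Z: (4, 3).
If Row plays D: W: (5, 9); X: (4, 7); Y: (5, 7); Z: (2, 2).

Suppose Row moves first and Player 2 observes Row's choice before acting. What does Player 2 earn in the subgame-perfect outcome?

9

Player 2 best-responds to each possible Row move:
- A: Player 2 compares 9, 2, 5, 7 and picks W; Row would get 2.
- B: Player 2 compares 1, 8, 3, 9 and picks Z; Row would get 7.
- C: Player 2 compares 7, 9, 5, 3 and picks X; Row would get 9.
- D: Player 2 compares 9, 7, 7, 2 and picks W; Row would get 5.
Maximizing over 2, 7, 9, 5, Row chooses C. Subgame-perfect outcome: (C, X) with payoffs (9, 9).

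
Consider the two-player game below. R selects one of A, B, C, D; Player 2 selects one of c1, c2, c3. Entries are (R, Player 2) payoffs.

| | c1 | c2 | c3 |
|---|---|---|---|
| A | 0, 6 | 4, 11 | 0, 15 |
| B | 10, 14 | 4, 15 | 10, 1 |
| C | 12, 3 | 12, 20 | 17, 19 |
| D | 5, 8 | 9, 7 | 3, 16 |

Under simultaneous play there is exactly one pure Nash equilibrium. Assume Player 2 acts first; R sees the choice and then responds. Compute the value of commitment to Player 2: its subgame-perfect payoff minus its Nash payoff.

Work backward from R's decision.
- c1 → R plays C (best of 0, 10, 12, 5); Player 2 gets 3.
- c2 → R plays C (best of 4, 4, 12, 9); Player 2 gets 20.
- c3 → R plays C (best of 0, 10, 17, 3); Player 2 gets 19.
Among 3, 20, 19, the best is 20 at c2. Subgame-perfect outcome: (C, c2) with payoffs (12, 20).
Under simultaneous play:
R's best replies: c1→C; c2→C; c3→C.
Player 2's best replies: A→c3; B→c2; C→c2; D→c3.
Only (C, c2) has each player best-responding; Nash payoffs (12, 20).
Player 2's commitment gain: 20 − 20 = 0.

0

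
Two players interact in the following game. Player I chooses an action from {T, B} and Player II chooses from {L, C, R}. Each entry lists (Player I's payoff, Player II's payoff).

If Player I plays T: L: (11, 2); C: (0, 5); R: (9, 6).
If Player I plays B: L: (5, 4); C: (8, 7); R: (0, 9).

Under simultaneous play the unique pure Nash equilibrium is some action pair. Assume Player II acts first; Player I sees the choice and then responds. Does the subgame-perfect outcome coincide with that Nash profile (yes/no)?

no

Work backward from Player I's decision.
- L: BR = T, leader payoff 2.
- C: BR = B, leader payoff 7.
- R: BR = T, leader payoff 6.
Player II's induced payoffs are 2, 7, 6, so Player II commits to C. Subgame-perfect outcome: (B, C) with payoffs (8, 7).
For the simultaneous game, intersect best replies.
Player I's best replies: L→T; C→B; R→T.
Player II's best replies: T→R; B→R.
The unique mutual best reply is (T, R), giving (9, 6).
Sequential outcome (B, C) differs from the Nash profile (T, R).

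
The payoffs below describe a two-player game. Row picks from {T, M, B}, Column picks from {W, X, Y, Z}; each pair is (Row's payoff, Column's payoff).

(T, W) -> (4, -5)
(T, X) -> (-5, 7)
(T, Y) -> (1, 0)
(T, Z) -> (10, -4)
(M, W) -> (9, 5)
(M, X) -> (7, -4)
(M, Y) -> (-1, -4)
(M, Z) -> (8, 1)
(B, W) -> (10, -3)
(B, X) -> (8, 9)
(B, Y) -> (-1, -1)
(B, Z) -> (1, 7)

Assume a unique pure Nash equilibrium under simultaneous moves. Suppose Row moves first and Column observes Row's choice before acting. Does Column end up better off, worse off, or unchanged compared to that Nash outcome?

worse off

Column best-responds to each possible Row move:
- T: BR = X, leader payoff -5.
- M: BR = W, leader payoff 9.
- B: BR = X, leader payoff 8.
Maximizing over -5, 9, 8, Row chooses M. Subgame-perfect outcome: (M, W) with payoffs (9, 5).
Under simultaneous play:
Row's best replies: W→B; X→B; Y→T; Z→T.
Column's best replies: T→X; M→W; B→X.
Only (B, X) has each player best-responding; Nash payoffs (8, 9).
Column earns 5 sequentially versus 9 at the Nash outcome: worse off.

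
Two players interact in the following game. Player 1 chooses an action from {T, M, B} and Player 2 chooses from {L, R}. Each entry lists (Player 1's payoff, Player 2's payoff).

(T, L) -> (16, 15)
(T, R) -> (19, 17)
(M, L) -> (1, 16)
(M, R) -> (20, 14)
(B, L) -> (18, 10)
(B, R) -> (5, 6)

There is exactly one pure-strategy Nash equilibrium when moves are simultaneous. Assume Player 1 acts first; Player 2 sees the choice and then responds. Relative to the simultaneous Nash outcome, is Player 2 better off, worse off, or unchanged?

better off

Work backward from Player 2's decision.
- T: Player 2 compares 15, 17 and picks R; Player 1 would get 19.
- M: Player 2 compares 16, 14 and picks L; Player 1 would get 1.
- B: Player 2 compares 10, 6 and picks L; Player 1 would get 18.
Maximizing over 19, 1, 18, Player 1 chooses T. Subgame-perfect outcome: (T, R) with payoffs (19, 17).
For the simultaneous game, intersect best replies.
Player 1's best replies: L→B; R→M.
Player 2's best replies: T→R; M→L; B→L.
Only (B, L) has each player best-responding; Nash payoffs (18, 10).
Player 2 earns 17 sequentially versus 10 at the Nash outcome: better off.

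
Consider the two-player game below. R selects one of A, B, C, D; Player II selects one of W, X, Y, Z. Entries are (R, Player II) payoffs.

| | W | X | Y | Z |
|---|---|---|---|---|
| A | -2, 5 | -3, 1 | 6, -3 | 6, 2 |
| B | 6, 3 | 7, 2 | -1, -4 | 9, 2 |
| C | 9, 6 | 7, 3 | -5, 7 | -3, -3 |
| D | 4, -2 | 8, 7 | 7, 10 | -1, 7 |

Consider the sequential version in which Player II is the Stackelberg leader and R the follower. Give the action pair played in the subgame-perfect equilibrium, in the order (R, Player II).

(D, Y)

Work backward from R's decision.
- W: R compares -2, 6, 9, 4 and picks C; Player II would get 6.
- X: R compares -3, 7, 7, 8 and picks D; Player II would get 7.
- Y: R compares 6, -1, -5, 7 and picks D; Player II would get 10.
- Z: R compares 6, 9, -3, -1 and picks B; Player II would get 2.
Among 6, 7, 10, 2, the best is 10 at Y. Subgame-perfect outcome: (D, Y) with payoffs (7, 10).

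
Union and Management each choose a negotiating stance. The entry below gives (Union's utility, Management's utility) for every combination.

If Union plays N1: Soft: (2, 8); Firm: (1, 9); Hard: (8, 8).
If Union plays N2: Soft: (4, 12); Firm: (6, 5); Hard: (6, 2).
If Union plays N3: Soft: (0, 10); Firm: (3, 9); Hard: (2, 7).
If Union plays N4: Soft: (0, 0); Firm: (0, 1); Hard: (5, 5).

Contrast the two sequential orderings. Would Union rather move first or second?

If Union leads: Management's best replies are N1→Firm, N2→Soft, N3→Soft, N4→Hard; Union's induced payoffs 1, 4, 0, 5; outcome (N4, Hard), payoffs (5, 5).
If Management leads: Union's best replies are Soft→N2, Firm→N2, Hard→N1; Management's induced payoffs 12, 5, 8; outcome (N2, Soft), payoffs (4, 12).
Union gets 5 moving first and 4 moving second, so Union prefers to move first.

first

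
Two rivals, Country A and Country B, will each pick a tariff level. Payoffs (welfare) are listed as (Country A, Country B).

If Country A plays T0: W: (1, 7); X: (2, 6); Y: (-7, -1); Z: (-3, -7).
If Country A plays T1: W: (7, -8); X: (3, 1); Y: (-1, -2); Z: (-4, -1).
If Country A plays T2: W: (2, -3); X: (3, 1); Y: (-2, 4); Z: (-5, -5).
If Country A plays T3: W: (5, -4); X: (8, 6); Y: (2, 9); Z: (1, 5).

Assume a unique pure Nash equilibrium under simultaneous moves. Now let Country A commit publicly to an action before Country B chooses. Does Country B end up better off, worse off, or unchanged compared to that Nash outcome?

worse off

Work backward from Country B's decision.
- T0: BR = W, leader payoff 1.
- T1: BR = X, leader payoff 3.
- T2: BR = Y, leader payoff -2.
- T3: BR = Y, leader payoff 2.
Country A's induced payoffs are 1, 3, -2, 2, so Country A commits to T1. Subgame-perfect outcome: (T1, X) with payoffs (3, 1).
Under simultaneous play:
Country A's best replies: W→T1; X→T3; Y→T3; Z→T3.
Country B's best replies: T0→W; T1→X; T2→Y; T3→Y.
The unique mutual best reply is (T3, Y), giving (2, 9).
Country B earns 1 sequentially versus 9 at the Nash outcome: worse off.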